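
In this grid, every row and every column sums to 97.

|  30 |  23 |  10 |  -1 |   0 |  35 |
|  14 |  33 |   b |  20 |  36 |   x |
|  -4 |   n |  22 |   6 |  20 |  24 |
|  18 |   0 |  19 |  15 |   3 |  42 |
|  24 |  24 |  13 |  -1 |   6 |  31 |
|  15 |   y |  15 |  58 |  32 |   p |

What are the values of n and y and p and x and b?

Column 3 has 10 + 22 + 19 + 13 + 15 = 79; the blank must be 97 − 79 = 18.
Row 3 has -4 + 22 + 6 + 20 + 24 = 68; the blank must be 97 − 68 = 29.
Row 2 has 14 + 33 + 18 + 20 + 36 = 121; the blank must be 97 − 121 = -24.
Column 6 has 35 − 24 + 24 + 42 + 31 = 108; the blank must be 97 − 108 = -11.
Row 6 has 15 + 15 + 58 + 32 − 11 = 109; the blank must be 97 − 109 = -12.

n = 29, y = -12, p = -11, x = -24, b = 18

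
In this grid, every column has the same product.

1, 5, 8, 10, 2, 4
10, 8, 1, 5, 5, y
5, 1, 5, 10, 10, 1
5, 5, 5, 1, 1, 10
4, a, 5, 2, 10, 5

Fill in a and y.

a = 5, y = 5

Columns 1 and 5 each multiply to 1000, so every column has product 1000.
Column 2: 5×8×1×5 = 200, so the missing entry is 1000 ÷ 200 = 5.
Column 6: 4×1×10×5 = 200, so the missing entry is 1000 ÷ 200 = 5.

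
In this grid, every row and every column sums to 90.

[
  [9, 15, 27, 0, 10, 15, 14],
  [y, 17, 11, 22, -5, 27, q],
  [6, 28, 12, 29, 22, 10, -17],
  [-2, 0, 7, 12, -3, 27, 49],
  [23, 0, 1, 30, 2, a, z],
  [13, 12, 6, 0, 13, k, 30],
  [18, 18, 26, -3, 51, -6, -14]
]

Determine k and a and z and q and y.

Row 6 has 13 + 12 + 6 + 0 + 13 + 30 = 74; the blank must be 90 − 74 = 16.
Column 6 has 15 + 27 + 10 + 27 + 16 − 6 = 89; the blank must be 90 − 89 = 1.
Row 5 has 23 + 0 + 1 + 30 + 2 + 1 = 57; the blank must be 90 − 57 = 33.
Column 1 has 9 + 6 − 2 + 23 + 13 + 18 = 67; the blank must be 90 − 67 = 23.
Row 2 has 23 + 17 + 11 + 22 − 5 + 27 = 95; the blank must be 90 − 95 = -5.

k = 16, a = 1, z = 33, q = -5, y = 23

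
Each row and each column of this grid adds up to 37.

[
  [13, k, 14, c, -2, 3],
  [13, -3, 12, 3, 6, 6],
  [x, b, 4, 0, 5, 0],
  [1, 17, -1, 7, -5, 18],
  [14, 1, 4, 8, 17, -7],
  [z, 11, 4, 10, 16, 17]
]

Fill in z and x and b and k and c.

z = -21, x = 17, b = 11, k = 0, c = 9

The known cells in column 4 total 28, leaving 37 − 28 = 9 for the blank.
The known cells in row 1 total 37, leaving 37 − 37 = 0 for the blank.
The known cells in column 2 total 26, leaving 37 − 26 = 11 for the blank.
The known cells in row 3 total 20, leaving 37 − 20 = 17 for the blank.
The known cells in row 6 total 58, leaving 37 − 58 = -21 for the blank.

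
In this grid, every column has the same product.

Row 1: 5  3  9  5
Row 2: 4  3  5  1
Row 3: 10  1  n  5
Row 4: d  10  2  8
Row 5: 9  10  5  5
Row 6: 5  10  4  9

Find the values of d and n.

d = 1, n = 5

Columns 2 and 4 each multiply to 9000, so every column has product 9000.
Column 1: 5×4×10×9×5 = 9000, so the missing entry is 9000 ÷ 9000 = 1.
Column 3: 9×5×2×5×4 = 1800, so the missing entry is 9000 ÷ 1800 = 5.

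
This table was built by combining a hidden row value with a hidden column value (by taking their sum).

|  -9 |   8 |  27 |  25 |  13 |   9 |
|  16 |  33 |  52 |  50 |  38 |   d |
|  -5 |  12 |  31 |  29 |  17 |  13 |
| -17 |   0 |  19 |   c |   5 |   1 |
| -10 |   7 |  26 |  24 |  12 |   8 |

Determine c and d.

The difference between any two rows is the same in every column — this is an addition table with the headers hidden.
Row 4 minus row 1 is 0 − 8 = -8, so its entry in column 4 is 25 + (-8) = 17.
Row 2 minus row 1 is 33 − 8 = 25, so its entry in column 6 is 9 + 25 = 34.

c = 17, d = 34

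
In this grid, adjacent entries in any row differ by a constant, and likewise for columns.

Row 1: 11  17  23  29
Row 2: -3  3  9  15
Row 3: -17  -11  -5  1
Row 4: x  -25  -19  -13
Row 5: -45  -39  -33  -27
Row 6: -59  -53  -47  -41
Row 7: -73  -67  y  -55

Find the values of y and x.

Along each row the entries change by 6 per step; down each column they change by -14.
Row 7: from -73 at column 1, stepping by 6 to column 3 gives -61.
Row 4: from -25 at column 2, stepping by 6 to column 1 gives -31.

y = -61, x = -31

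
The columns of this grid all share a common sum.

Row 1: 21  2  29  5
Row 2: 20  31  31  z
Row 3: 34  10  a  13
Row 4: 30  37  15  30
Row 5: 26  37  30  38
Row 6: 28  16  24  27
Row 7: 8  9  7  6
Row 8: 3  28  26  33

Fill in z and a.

z = 18, a = 8

Column 1 sums to 170 and so does column 2; that's the common total.
In column 4 the known cells total 152, leaving 170 − 152 = 18.
In column 3 the known cells total 162, leaving 170 − 162 = 8.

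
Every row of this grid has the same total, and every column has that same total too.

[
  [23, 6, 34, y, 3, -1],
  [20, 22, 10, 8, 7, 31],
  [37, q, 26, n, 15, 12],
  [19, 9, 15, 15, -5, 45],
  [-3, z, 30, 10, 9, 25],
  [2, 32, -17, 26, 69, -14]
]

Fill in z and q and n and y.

Rows 2 and 4 both sum to 98, so that's the common total.
The known cells in row 1 total 65, leaving 98 − 65 = 33 for the blank.
The known cells in column 4 total 92, leaving 98 − 92 = 6 for the blank.
The known cells in row 5 total 71, leaving 98 − 71 = 27 for the blank.
The known cells in row 3 total 96, leaving 98 − 96 = 2 for the blank.

z = 27, q = 2, n = 6, y = 33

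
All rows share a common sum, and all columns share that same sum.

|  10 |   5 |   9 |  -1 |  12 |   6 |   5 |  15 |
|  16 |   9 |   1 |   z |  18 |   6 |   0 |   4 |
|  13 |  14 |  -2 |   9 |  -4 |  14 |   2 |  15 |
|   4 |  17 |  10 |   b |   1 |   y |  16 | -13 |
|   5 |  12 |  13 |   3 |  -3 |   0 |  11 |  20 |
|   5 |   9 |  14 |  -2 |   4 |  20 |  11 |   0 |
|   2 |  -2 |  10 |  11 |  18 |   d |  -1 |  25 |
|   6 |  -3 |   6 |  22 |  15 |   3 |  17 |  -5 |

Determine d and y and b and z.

Rows 1 and 3 both sum to 61, so that's the common total.
The known cells in row 2 total 54, leaving 61 − 54 = 7 for the blank.
The known cells in column 4 total 49, leaving 61 − 49 = 12 for the blank.
The known cells in row 4 total 47, leaving 61 − 47 = 14 for the blank.
The known cells in row 7 total 63, leaving 61 − 63 = -2 for the blank.

d = -2, y = 14, b = 12, z = 7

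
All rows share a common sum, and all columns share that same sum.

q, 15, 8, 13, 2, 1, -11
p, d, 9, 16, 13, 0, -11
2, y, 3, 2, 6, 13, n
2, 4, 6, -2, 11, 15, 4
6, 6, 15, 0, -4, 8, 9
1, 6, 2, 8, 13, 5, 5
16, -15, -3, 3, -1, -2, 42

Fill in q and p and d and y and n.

Rows 4 and 5 both sum to 40, so that's the common total.
Row 1 has 15 + 8 + 13 + 2 + 1 − 11 = 28; the blank must be 40 − 28 = 12.
Column 7 has -11 − 11 + 4 + 9 + 5 + 42 = 38; the blank must be 40 − 38 = 2.
Row 3 has 2 + 3 + 2 + 6 + 13 + 2 = 28; the blank must be 40 − 28 = 12.
Column 2 has 15 + 12 + 4 + 6 + 6 − 15 = 28; the blank must be 40 − 28 = 12.
Row 2 has 12 + 9 + 16 + 13 + 0 − 11 = 39; the blank must be 40 − 39 = 1.

q = 12, p = 1, d = 12, y = 12, n = 2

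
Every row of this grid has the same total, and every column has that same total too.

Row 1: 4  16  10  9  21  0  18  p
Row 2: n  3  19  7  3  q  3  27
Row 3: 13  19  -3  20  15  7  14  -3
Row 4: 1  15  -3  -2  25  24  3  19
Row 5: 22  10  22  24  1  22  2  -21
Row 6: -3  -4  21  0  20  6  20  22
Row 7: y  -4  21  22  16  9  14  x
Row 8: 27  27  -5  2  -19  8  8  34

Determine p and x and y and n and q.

p = 4, x = 0, y = 4, n = 14, q = 6

Rows 3 and 4 both sum to 82, so that's the common total.
Row 1: 4 + 16 + 10 + 9 + 21 + 0 + 18 = 78, so its missing entry is 82 − 78 = 4.
Column 6: 0 + 7 + 24 + 22 + 6 + 9 + 8 = 76, so its missing entry is 82 − 76 = 6.
Column 8: 4 + 27 − 3 + 19 − 21 + 22 + 34 = 82, so its missing entry is 82 − 82 = 0.
Row 7: -4 + 21 + 22 + 16 + 9 + 14 + 0 = 78, so its missing entry is 82 − 78 = 4.
Row 2: 3 + 19 + 7 + 3 + 6 + 3 + 27 = 68, so its missing entry is 82 − 68 = 14.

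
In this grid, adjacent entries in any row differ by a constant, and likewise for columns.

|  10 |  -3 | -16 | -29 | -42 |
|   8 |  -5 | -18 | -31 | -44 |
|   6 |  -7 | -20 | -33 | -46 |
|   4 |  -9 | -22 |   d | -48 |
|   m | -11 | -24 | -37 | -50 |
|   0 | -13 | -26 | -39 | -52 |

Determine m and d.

m = 2, d = -35

Along each row the entries change by -13 per step; down each column they change by -2.
Row 5: from -11 at column 2, stepping by -13 to column 1 gives 2.
Row 4: from 4 at column 1, stepping by -13 to column 4 gives -35.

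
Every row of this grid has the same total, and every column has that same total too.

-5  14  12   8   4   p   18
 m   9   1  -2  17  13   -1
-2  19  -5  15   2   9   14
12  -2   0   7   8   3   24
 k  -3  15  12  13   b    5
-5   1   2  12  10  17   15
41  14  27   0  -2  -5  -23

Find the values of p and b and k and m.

p = 1, b = 14, k = -4, m = 15

Rows 3 and 4 both sum to 52, so that's the common total.
Row 2: 9 + 1 − 2 + 17 + 13 − 1 = 37, so its missing entry is 52 − 37 = 15.
Column 1: -5 + 15 − 2 + 12 − 5 + 41 = 56, so its missing entry is 52 − 56 = -4.
Row 5: -4 − 3 + 15 + 12 + 13 + 5 = 38, so its missing entry is 52 − 38 = 14.
Row 1: -5 + 14 + 12 + 8 + 4 + 18 = 51, so its missing entry is 52 − 51 = 1.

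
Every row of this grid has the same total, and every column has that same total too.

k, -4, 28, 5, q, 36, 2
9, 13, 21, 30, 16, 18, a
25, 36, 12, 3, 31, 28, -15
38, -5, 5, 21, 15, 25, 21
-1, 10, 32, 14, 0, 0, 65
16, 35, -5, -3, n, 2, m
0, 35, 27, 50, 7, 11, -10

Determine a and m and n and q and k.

Rows 3 and 4 both sum to 120, so that's the common total.
Column 1: 9 + 25 + 38 − 1 + 16 + 0 = 87, so its missing entry is 120 − 87 = 33.
Row 1: 33 − 4 + 28 + 5 + 36 + 2 = 100, so its missing entry is 120 − 100 = 20.
Column 5: 20 + 16 + 31 + 15 + 0 + 7 = 89, so its missing entry is 120 − 89 = 31.
Row 6: 16 + 35 − 5 − 3 + 31 + 2 = 76, so its missing entry is 120 − 76 = 44.
Row 2: 9 + 13 + 21 + 30 + 16 + 18 = 107, so its missing entry is 120 − 107 = 13.

a = 13, m = 44, n = 31, q = 20, k = 33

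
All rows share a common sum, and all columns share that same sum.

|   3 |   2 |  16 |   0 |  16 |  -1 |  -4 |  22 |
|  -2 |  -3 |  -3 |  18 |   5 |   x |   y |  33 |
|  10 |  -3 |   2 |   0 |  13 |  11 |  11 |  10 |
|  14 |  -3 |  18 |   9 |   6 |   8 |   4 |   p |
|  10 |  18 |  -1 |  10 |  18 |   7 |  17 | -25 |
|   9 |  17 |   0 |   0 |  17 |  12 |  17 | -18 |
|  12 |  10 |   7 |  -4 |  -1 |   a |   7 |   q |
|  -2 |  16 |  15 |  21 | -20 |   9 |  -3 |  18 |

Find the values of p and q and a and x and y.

Rows 1 and 3 both sum to 54, so that's the common total.
Row 4 has 14 − 3 + 18 + 9 + 6 + 8 + 4 = 56; the blank must be 54 − 56 = -2.
Column 8 has 22 + 33 + 10 − 2 − 25 − 18 + 18 = 38; the blank must be 54 − 38 = 16.
Row 7 has 12 + 10 + 7 − 4 − 1 + 7 + 16 = 47; the blank must be 54 − 47 = 7.
Column 6 has -1 + 11 + 8 + 7 + 12 + 7 + 9 = 53; the blank must be 54 − 53 = 1.
Row 2 has -2 − 3 − 3 + 18 + 5 + 1 + 33 = 49; the blank must be 54 − 49 = 5.

p = -2, q = 16, a = 7, x = 1, y = 5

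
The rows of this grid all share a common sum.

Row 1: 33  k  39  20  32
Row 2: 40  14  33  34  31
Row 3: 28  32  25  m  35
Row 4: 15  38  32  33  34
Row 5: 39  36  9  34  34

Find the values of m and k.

Rows 4 and 5 both add up to 152, so every row sums to 152.
Row 3: 28 + 32 + 25 + 35 = 120, so the missing entry is 152 − 120 = 32.
Row 1: 33 + 39 + 20 + 32 = 124, so the missing entry is 152 − 124 = 28.

m = 32, k = 28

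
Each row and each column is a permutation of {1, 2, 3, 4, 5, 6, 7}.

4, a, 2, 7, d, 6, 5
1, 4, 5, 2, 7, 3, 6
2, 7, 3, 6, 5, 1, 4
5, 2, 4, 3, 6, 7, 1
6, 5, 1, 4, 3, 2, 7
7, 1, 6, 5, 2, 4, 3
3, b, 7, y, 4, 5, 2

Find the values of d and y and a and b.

At (row 7, col 4): column 4 already has {2, 3, 4, 5, 6, 7}, so the value is 1.
At (row 7, col 2): row 7 already has {1, 2, 3, 4, 5, 7}, so the value is 6.
For row 1, column 2: column 2 already has {1, 2, 4, 5, 6, 7}; that leaves 3.
For row 1, column 5: row 1 already has {2, 3, 4, 5, 6, 7}; that leaves 1.

d = 1, y = 1, a = 3, b = 6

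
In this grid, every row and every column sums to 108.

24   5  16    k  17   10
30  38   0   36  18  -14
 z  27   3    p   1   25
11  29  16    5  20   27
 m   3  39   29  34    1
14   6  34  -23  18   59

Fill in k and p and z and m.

Row 5: 3 + 39 + 29 + 34 + 1 = 106, so its missing entry is 108 − 106 = 2.
Row 1: 24 + 5 + 16 + 17 + 10 = 72, so its missing entry is 108 − 72 = 36.
Column 4: 36 + 36 + 5 + 29 − 23 = 83, so its missing entry is 108 − 83 = 25.
Row 3: 27 + 3 + 25 + 1 + 25 = 81, so its missing entry is 108 − 81 = 27.

k = 36, p = 25, z = 27, m = 2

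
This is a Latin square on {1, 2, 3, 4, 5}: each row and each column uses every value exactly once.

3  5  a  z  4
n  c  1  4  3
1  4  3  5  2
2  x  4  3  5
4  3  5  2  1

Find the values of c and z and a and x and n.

c = 2, z = 1, a = 2, x = 1, n = 5

Cell (4,2): row 4 already has {2, 3, 4, 5} → 1.
For row 2, column 2: column 2 already has {1, 3, 4, 5}; that leaves 2.
At (row 1, col 4): column 4 already has {2, 3, 4, 5}, so the value is 1.
At (row 1, col 3): row 1 already has {1, 3, 4, 5}, so the value is 2.
For row 2, column 1: row 2 already has {1, 2, 3, 4}; that leaves 5.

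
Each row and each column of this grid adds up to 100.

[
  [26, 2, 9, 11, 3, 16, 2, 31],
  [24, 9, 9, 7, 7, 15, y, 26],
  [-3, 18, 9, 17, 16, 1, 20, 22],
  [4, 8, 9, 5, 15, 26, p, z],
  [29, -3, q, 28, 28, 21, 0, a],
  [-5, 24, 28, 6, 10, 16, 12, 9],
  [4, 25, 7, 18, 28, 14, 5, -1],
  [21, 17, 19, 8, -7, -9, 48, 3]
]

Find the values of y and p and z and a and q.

y = 3, p = 10, z = 23, a = -13, q = 10

Column 3: 9 + 9 + 9 + 9 + 28 + 7 + 19 = 90, so its missing entry is 100 − 90 = 10.
Row 2: 24 + 9 + 9 + 7 + 7 + 15 + 26 = 97, so its missing entry is 100 − 97 = 3.
Column 7: 2 + 3 + 20 + 0 + 12 + 5 + 48 = 90, so its missing entry is 100 − 90 = 10.
Row 4: 4 + 8 + 9 + 5 + 15 + 26 + 10 = 77, so its missing entry is 100 − 77 = 23.
Row 5: 29 − 3 + 10 + 28 + 28 + 21 + 0 = 113, so its missing entry is 100 − 113 = -13.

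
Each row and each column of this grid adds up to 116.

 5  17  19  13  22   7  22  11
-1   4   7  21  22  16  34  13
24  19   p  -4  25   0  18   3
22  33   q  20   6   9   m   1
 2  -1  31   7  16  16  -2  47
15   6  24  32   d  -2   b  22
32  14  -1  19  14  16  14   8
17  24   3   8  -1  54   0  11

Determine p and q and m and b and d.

The known cells in row 3 total 85, leaving 116 − 85 = 31 for the blank.
The known cells in column 5 total 104, leaving 116 − 104 = 12 for the blank.
The known cells in row 6 total 109, leaving 116 − 109 = 7 for the blank.
The known cells in column 7 total 93, leaving 116 − 93 = 23 for the blank.
The known cells in row 4 total 114, leaving 116 − 114 = 2 for the blank.

p = 31, q = 2, m = 23, b = 7, d = 12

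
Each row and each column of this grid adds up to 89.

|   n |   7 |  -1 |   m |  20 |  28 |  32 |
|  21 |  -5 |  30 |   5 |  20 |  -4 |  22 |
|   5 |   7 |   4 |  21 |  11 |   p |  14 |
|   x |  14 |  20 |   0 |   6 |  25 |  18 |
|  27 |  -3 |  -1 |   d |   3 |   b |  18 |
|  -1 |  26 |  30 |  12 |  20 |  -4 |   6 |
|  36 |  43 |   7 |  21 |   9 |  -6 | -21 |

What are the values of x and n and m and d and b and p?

x = 6, n = -5, m = 8, d = 22, b = 23, p = 27

The known cells in row 4 total 83, leaving 89 − 83 = 6 for the blank.
The known cells in column 1 total 94, leaving 89 − 94 = -5 for the blank.
The known cells in row 1 total 81, leaving 89 − 81 = 8 for the blank.
The known cells in column 4 total 67, leaving 89 − 67 = 22 for the blank.
The known cells in row 5 total 66, leaving 89 − 66 = 23 for the blank.
The known cells in row 3 total 62, leaving 89 − 62 = 27 for the blank.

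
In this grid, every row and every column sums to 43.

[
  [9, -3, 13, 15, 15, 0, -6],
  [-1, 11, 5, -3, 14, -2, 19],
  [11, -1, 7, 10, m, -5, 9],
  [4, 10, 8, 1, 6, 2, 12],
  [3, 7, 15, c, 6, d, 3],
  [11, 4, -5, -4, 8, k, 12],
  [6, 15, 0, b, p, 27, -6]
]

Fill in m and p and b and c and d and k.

Row 3 has 11 − 1 + 7 + 10 − 5 + 9 = 31; the blank must be 43 − 31 = 12.
Row 6 has 11 + 4 − 5 − 4 + 8 + 12 = 26; the blank must be 43 − 26 = 17.
Column 5 has 15 + 14 + 12 + 6 + 6 + 8 = 61; the blank must be 43 − 61 = -18.
Column 6 has 0 − 2 − 5 + 2 + 17 + 27 = 39; the blank must be 43 − 39 = 4.
Row 5 has 3 + 7 + 15 + 6 + 4 + 3 = 38; the blank must be 43 − 38 = 5.
Row 7 has 6 + 15 + 0 − 18 + 27 − 6 = 24; the blank must be 43 − 24 = 19.

m = 12, p = -18, b = 19, c = 5, d = 4, k = 17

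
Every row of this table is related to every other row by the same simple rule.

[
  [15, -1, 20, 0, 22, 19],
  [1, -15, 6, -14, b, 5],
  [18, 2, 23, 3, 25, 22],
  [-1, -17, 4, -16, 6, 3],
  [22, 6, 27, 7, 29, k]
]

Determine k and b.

The difference between any two rows is the same in every column — this is an addition table with the headers hidden.
Row 5 minus row 1 is 7 − 0 = 7, so its entry in column 6 is 19 + 7 = 26.
Row 2 minus row 1 is -14 − 0 = -14, so its entry in column 5 is 22 + (-14) = 8.

k = 26, b = 8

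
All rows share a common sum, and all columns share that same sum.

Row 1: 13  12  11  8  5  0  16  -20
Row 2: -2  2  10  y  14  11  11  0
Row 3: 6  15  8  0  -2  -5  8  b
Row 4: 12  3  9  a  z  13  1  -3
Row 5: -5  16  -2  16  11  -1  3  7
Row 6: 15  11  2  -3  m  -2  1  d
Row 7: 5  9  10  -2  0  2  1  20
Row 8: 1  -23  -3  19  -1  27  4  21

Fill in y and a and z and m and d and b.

Rows 1 and 5 both sum to 45, so that's the common total.
The known cells in row 3 total 30, leaving 45 − 30 = 15 for the blank.
The known cells in column 8 total 40, leaving 45 − 40 = 5 for the blank.
The known cells in row 6 total 29, leaving 45 − 29 = 16 for the blank.
The known cells in column 5 total 43, leaving 45 − 43 = 2 for the blank.
The known cells in row 4 total 37, leaving 45 − 37 = 8 for the blank.
The known cells in row 2 total 46, leaving 45 − 46 = -1 for the blank.

y = -1, a = 8, z = 2, m = 16, d = 5, b = 15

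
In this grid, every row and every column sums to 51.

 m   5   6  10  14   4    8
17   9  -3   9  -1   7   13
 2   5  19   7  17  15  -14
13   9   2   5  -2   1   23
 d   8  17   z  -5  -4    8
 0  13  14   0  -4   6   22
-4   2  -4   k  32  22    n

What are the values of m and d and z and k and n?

m = 4, d = 19, z = 8, k = 12, n = -9

Row 1 has 5 + 6 + 10 + 14 + 4 + 8 = 47; the blank must be 51 − 47 = 4.
Column 1 has 4 + 17 + 2 + 13 + 0 − 4 = 32; the blank must be 51 − 32 = 19.
Row 5 has 19 + 8 + 17 − 5 − 4 + 8 = 43; the blank must be 51 − 43 = 8.
Column 7 has 8 + 13 − 14 + 23 + 8 + 22 = 60; the blank must be 51 − 60 = -9.
Row 7 has -4 + 2 − 4 + 32 + 22 − 9 = 39; the blank must be 51 − 39 = 12.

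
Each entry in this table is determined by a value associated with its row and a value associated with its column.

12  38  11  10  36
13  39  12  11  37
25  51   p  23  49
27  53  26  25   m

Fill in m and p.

The difference between any two rows is the same in every column — this is an addition table with the headers hidden.
Row 4 minus row 1 is 53 − 38 = 15, so its entry in column 5 is 36 + 15 = 51.
Row 3 minus row 1 is 51 − 38 = 13, so its entry in column 3 is 11 + 13 = 24.

m = 51, p = 24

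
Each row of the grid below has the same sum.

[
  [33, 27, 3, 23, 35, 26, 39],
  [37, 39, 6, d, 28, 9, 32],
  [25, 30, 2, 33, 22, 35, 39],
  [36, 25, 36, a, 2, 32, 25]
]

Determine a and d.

a = 30, d = 35

Row 1 sums to 186 and so does row 3; that's the common total.
In row 4 the known cells total 156, leaving 186 − 156 = 30.
In row 2 the known cells total 151, leaving 186 − 151 = 35.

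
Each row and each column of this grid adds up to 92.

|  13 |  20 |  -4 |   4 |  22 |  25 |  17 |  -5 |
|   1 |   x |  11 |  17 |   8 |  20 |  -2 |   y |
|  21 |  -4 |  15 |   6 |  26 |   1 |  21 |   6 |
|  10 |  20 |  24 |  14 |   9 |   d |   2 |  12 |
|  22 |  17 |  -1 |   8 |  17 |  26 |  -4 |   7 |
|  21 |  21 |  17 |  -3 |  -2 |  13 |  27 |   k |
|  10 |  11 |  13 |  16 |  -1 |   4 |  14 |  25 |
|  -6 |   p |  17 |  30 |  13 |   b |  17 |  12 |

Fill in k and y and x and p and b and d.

The known cells in row 6 total 94, leaving 92 − 94 = -2 for the blank.
The known cells in column 8 total 55, leaving 92 − 55 = 37 for the blank.
The known cells in row 2 total 92, leaving 92 − 92 = 0 for the blank.
The known cells in column 2 total 85, leaving 92 − 85 = 7 for the blank.
The known cells in row 8 total 90, leaving 92 − 90 = 2 for the blank.
The known cells in row 4 total 91, leaving 92 − 91 = 1 for the blank.

k = -2, y = 37, x = 0, p = 7, b = 2, d = 1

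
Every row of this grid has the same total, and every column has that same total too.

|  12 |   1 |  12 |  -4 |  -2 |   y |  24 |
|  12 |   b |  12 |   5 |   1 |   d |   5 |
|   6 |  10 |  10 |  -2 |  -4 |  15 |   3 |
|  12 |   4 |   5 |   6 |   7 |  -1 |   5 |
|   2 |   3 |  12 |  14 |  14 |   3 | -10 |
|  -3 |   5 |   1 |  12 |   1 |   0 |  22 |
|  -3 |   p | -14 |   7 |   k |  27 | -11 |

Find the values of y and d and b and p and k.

y = -5, d = -1, b = 4, p = 11, k = 21

Rows 3 and 4 both sum to 38, so that's the common total.
The known cells in column 5 total 17, leaving 38 − 17 = 21 for the blank.
The known cells in row 7 total 27, leaving 38 − 27 = 11 for the blank.
The known cells in column 2 total 34, leaving 38 − 34 = 4 for the blank.
The known cells in row 2 total 39, leaving 38 − 39 = -1 for the blank.
The known cells in row 1 total 43, leaving 38 − 43 = -5 for the blank.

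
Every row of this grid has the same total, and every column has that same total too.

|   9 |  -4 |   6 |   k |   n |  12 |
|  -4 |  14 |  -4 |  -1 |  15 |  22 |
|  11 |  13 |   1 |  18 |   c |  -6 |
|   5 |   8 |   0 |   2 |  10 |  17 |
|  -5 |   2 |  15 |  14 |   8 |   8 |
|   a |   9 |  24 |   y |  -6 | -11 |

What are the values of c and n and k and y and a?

c = 5, n = 10, k = 9, y = 0, a = 26

Rows 2 and 4 both sum to 42, so that's the common total.
Row 3 has 11 + 13 + 1 + 18 − 6 = 37; the blank must be 42 − 37 = 5.
Column 5 has 15 + 5 + 10 + 8 − 6 = 32; the blank must be 42 − 32 = 10.
Row 1 has 9 − 4 + 6 + 10 + 12 = 33; the blank must be 42 − 33 = 9.
Column 1 has 9 − 4 + 11 + 5 − 5 = 16; the blank must be 42 − 16 = 26.
Row 6 has 26 + 9 + 24 − 6 − 11 = 42; the blank must be 42 − 42 = 0.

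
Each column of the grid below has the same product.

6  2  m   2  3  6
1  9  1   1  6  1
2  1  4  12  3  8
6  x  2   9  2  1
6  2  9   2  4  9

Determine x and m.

x = 12, m = 6

Columns 4 and 6 each multiply to 432, so every column has product 432.
Column 2: 2×9×1×2 = 36, so the missing entry is 432 ÷ 36 = 12.
Column 3: 1×4×2×9 = 72, so the missing entry is 432 ÷ 72 = 6.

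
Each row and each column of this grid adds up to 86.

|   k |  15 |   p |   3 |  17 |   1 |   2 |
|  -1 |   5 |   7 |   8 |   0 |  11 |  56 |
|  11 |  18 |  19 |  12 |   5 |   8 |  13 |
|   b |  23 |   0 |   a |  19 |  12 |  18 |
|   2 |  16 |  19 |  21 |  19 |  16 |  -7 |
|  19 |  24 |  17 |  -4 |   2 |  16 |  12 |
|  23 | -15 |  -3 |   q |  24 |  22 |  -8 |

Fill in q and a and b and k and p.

Column 3: 7 + 19 + 0 + 19 + 17 − 3 = 59, so its missing entry is 86 − 59 = 27.
Row 1: 15 + 27 + 3 + 17 + 1 + 2 = 65, so its missing entry is 86 − 65 = 21.
Column 1: 21 − 1 + 11 + 2 + 19 + 23 = 75, so its missing entry is 86 − 75 = 11.
Row 4: 11 + 23 + 0 + 19 + 12 + 18 = 83, so its missing entry is 86 − 83 = 3.
Row 7: 23 − 15 − 3 + 24 + 22 − 8 = 43, so its missing entry is 86 − 43 = 43.

q = 43, a = 3, b = 11, k = 21, p = 27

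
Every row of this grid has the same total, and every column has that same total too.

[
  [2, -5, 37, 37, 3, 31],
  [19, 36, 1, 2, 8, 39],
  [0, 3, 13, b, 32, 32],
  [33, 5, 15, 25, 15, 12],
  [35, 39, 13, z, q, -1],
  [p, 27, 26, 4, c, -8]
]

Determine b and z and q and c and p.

b = 25, z = 12, q = 7, c = 40, p = 16

Rows 1 and 2 both sum to 105, so that's the common total.
Row 3: 0 + 3 + 13 + 32 + 32 = 80, so its missing entry is 105 − 80 = 25.
Column 4: 37 + 2 + 25 + 25 + 4 = 93, so its missing entry is 105 − 93 = 12.
Row 5: 35 + 39 + 13 + 12 − 1 = 98, so its missing entry is 105 − 98 = 7.
Column 5: 3 + 8 + 32 + 15 + 7 = 65, so its missing entry is 105 − 65 = 40.
Row 6: 27 + 26 + 4 + 40 − 8 = 89, so its missing entry is 105 − 89 = 16.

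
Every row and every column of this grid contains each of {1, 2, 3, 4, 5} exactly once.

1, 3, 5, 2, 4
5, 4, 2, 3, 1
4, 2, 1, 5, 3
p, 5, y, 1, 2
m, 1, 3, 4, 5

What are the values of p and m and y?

At (row 4, col 3): column 3 already has {1, 2, 3, 5}, so the value is 4.
Cell (5,1): row 5 already has {1, 3, 4, 5} → 2.
Cell (4,1): row 4 already has {1, 2, 4, 5} → 3.

p = 3, m = 2, y = 4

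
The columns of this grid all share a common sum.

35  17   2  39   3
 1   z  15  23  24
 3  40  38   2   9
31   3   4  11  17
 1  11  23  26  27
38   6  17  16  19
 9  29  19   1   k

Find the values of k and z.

k = 19, z = 12

Column 3 sums to 118 and so does column 4; that's the common total.
In column 5 the known cells total 99, leaving 118 − 99 = 19.
In column 2 the known cells total 106, leaving 118 − 106 = 12.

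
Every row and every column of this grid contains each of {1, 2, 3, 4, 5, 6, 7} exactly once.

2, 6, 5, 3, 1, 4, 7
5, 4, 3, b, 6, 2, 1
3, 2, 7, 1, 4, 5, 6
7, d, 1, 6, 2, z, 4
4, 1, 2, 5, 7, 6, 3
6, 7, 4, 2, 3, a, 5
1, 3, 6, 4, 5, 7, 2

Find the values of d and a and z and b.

d = 5, a = 1, z = 3, b = 7

Cell (4,2): column 2 already has {1, 2, 3, 4, 6, 7} → 5.
For row 6, column 6: row 6 already has {2, 3, 4, 5, 6, 7}; that leaves 1.
For row 2, column 4: row 2 already has {1, 2, 3, 4, 5, 6}; that leaves 7.
Cell (4,6): row 4 already has {1, 2, 4, 5, 6, 7} → 3.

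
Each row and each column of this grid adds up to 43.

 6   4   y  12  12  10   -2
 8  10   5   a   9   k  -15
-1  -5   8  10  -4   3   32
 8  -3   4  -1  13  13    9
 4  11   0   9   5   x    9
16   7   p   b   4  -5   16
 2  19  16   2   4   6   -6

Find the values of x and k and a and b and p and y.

x = 5, k = 11, a = 15, b = -4, p = 9, y = 1

The known cells in row 5 total 38, leaving 43 − 38 = 5 for the blank.
The known cells in column 6 total 32, leaving 43 − 32 = 11 for the blank.
The known cells in row 1 total 42, leaving 43 − 42 = 1 for the blank.
The known cells in row 2 total 28, leaving 43 − 28 = 15 for the blank.
The known cells in column 4 total 47, leaving 43 − 47 = -4 for the blank.
The known cells in row 6 total 34, leaving 43 − 34 = 9 for the blank.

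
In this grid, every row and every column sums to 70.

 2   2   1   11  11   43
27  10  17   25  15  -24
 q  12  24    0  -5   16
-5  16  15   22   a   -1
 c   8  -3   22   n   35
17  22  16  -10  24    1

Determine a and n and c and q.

a = 23, n = 2, c = 6, q = 23

Row 3 has 12 + 24 + 0 − 5 + 16 = 47; the blank must be 70 − 47 = 23.
Column 1 has 2 + 27 + 23 − 5 + 17 = 64; the blank must be 70 − 64 = 6.
Row 5 has 6 + 8 − 3 + 22 + 35 = 68; the blank must be 70 − 68 = 2.
Row 4 has -5 + 16 + 15 + 22 − 1 = 47; the blank must be 70 − 47 = 23.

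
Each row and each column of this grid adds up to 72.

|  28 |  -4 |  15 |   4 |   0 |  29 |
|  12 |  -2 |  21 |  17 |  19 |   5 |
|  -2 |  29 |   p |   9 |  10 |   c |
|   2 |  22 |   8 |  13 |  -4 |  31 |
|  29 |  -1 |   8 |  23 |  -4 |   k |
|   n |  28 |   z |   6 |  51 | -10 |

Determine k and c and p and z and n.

Row 5: 29 − 1 + 8 + 23 − 4 = 55, so its missing entry is 72 − 55 = 17.
Column 1: 28 + 12 − 2 + 2 + 29 = 69, so its missing entry is 72 − 69 = 3.
Column 6: 29 + 5 + 31 + 17 − 10 = 72, so its missing entry is 72 − 72 = 0.
Row 3: -2 + 29 + 9 + 10 + 0 = 46, so its missing entry is 72 − 46 = 26.
Row 6: 3 + 28 + 6 + 51 − 10 = 78, so its missing entry is 72 − 78 = -6.

k = 17, c = 0, p = 26, z = -6, n = 3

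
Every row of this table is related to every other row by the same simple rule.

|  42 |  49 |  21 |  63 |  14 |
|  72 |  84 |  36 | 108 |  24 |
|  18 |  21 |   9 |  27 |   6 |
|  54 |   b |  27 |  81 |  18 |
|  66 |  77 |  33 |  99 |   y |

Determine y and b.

Each row is a constant multiple of every other row — this is a multiplication table with the headers hidden.
Row 5 is 66/42 = 11/7 times row 1, so its entry in column 5 is 14 × 11/7 = 22.
Row 4 is 54/42 = 9/7 times row 1, so its entry in column 2 is 49 × 9/7 = 63.

y = 22, b = 63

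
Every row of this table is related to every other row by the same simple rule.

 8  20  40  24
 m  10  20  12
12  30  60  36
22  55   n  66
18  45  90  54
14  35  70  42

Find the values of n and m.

n = 110, m = 4

Each row is a constant multiple of every other row — this is a multiplication table with the headers hidden.
Row 4 is 55/20 = 11/4 times row 1, so its entry in column 3 is 40 × 11/4 = 110.
Row 2 is 10/20 = 1/2 times row 1, so its entry in column 1 is 8 × 1/2 = 4.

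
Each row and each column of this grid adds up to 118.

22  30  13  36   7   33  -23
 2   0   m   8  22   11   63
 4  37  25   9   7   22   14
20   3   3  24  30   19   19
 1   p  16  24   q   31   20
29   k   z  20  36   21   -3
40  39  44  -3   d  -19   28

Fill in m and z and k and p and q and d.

m = 12, z = 5, k = 10, p = -1, q = 27, d = -11

Row 2 has 2 + 0 + 8 + 22 + 11 + 63 = 106; the blank must be 118 − 106 = 12.
Row 7 has 40 + 39 + 44 − 3 − 19 + 28 = 129; the blank must be 118 − 129 = -11.
Column 5 has 7 + 22 + 7 + 30 + 36 − 11 = 91; the blank must be 118 − 91 = 27.
Row 5 has 1 + 16 + 24 + 27 + 31 + 20 = 119; the blank must be 118 − 119 = -1.
Column 2 has 30 + 0 + 37 + 3 − 1 + 39 = 108; the blank must be 118 − 108 = 10.
Row 6 has 29 + 10 + 20 + 36 + 21 − 3 = 113; the blank must be 118 − 113 = 5.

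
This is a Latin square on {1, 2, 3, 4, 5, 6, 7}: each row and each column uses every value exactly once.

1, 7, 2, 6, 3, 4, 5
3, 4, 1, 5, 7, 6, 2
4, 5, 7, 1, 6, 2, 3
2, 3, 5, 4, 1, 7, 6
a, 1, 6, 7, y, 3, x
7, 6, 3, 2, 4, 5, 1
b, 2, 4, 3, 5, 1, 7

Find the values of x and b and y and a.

For row 5, column 5: column 5 already has {1, 3, 4, 5, 6, 7}; that leaves 2.
Cell (5,7): column 7 already has {1, 2, 3, 5, 6, 7} → 4.
For row 5, column 1: row 5 already has {1, 2, 3, 4, 6, 7}; that leaves 5.
At (row 7, col 1): row 7 already has {1, 2, 3, 4, 5, 7}, so the value is 6.

x = 4, b = 6, y = 2, a = 5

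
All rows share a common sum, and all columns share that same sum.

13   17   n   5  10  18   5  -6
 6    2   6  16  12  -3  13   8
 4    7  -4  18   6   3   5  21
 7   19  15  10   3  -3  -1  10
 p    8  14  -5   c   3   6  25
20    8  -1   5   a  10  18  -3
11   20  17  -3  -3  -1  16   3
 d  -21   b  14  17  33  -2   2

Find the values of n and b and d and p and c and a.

Rows 2 and 3 both sum to 60, so that's the common total.
Row 6 has 20 + 8 − 1 + 5 + 10 + 18 − 3 = 57; the blank must be 60 − 57 = 3.
Column 5 has 10 + 12 + 6 + 3 + 3 − 3 + 17 = 48; the blank must be 60 − 48 = 12.
Row 5 has 8 + 14 − 5 + 12 + 3 + 6 + 25 = 63; the blank must be 60 − 63 = -3.
Column 1 has 13 + 6 + 4 + 7 − 3 + 20 + 11 = 58; the blank must be 60 − 58 = 2.
Row 1 has 13 + 17 + 5 + 10 + 18 + 5 − 6 = 62; the blank must be 60 − 62 = -2.
Row 8 has 2 − 21 + 14 + 17 + 33 − 2 + 2 = 45; the blank must be 60 − 45 = 15.

n = -2, b = 15, d = 2, p = -3, c = 12, a = 3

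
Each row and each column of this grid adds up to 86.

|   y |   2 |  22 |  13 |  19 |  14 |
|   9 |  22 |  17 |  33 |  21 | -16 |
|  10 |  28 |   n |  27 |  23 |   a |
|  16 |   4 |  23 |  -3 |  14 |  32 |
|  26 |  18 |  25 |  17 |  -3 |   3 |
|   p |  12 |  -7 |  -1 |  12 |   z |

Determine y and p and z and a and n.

y = 16, p = 9, z = 61, a = -8, n = 6

Row 1 has 2 + 22 + 13 + 19 + 14 = 70; the blank must be 86 − 70 = 16.
Column 1 has 16 + 9 + 10 + 16 + 26 = 77; the blank must be 86 − 77 = 9.
Row 6 has 9 + 12 − 7 − 1 + 12 = 25; the blank must be 86 − 25 = 61.
Column 3 has 22 + 17 + 23 + 25 − 7 = 80; the blank must be 86 − 80 = 6.
Row 3 has 10 + 28 + 6 + 27 + 23 = 94; the blank must be 86 − 94 = -8.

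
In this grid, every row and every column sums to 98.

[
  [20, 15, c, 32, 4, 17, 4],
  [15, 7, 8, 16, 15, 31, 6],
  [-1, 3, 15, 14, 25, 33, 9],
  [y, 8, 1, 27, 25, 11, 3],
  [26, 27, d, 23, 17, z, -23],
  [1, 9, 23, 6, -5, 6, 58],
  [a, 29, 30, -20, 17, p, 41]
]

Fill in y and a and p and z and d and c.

The known cells in row 4 total 75, leaving 98 − 75 = 23 for the blank.
The known cells in row 1 total 92, leaving 98 − 92 = 6 for the blank.
The known cells in column 3 total 83, leaving 98 − 83 = 15 for the blank.
The known cells in row 5 total 85, leaving 98 − 85 = 13 for the blank.
The known cells in column 6 total 111, leaving 98 − 111 = -13 for the blank.
The known cells in row 7 total 84, leaving 98 − 84 = 14 for the blank.

y = 23, a = 14, p = -13, z = 13, d = 15, c = 6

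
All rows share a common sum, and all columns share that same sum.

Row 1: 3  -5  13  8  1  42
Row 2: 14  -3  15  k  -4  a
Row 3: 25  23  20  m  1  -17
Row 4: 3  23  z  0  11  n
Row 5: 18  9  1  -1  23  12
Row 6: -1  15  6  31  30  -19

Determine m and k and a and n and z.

m = 10, k = 14, a = 26, n = 18, z = 7

Rows 1 and 5 both sum to 62, so that's the common total.
Row 3 has 25 + 23 + 20 + 1 − 17 = 52; the blank must be 62 − 52 = 10.
Column 3 has 13 + 15 + 20 + 1 + 6 = 55; the blank must be 62 − 55 = 7.
Column 4 has 8 + 10 + 0 − 1 + 31 = 48; the blank must be 62 − 48 = 14.
Row 2 has 14 − 3 + 15 + 14 − 4 = 36; the blank must be 62 − 36 = 26.
Row 4 has 3 + 23 + 7 + 0 + 11 = 44; the blank must be 62 − 44 = 18.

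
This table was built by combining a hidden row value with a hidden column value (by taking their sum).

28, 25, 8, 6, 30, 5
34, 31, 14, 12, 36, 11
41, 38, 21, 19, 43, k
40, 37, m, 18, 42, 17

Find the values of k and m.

The difference between any two rows is the same in every column — this is an addition table with the headers hidden.
Row 3 minus row 1 is 41 − 28 = 13, so its entry in column 6 is 5 + 13 = 18.
Row 4 minus row 1 is 40 − 28 = 12, so its entry in column 3 is 8 + 12 = 20.

k = 18, m = 20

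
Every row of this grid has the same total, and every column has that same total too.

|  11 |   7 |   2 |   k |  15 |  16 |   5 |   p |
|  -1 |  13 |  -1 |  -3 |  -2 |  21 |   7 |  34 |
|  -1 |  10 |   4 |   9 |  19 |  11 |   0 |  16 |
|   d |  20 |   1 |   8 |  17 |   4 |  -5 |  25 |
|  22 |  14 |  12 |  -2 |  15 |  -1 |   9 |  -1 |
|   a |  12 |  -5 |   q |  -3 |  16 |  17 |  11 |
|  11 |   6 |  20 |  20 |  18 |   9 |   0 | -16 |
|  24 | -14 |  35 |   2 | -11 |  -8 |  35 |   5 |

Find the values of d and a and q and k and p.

d = -2, a = 4, q = 16, k = 18, p = -6

Rows 2 and 3 both sum to 68, so that's the common total.
The known cells in column 8 total 74, leaving 68 − 74 = -6 for the blank.
The known cells in row 1 total 50, leaving 68 − 50 = 18 for the blank.
The known cells in row 4 total 70, leaving 68 − 70 = -2 for the blank.
The known cells in column 1 total 64, leaving 68 − 64 = 4 for the blank.
The known cells in row 6 total 52, leaving 68 − 52 = 16 for the blank.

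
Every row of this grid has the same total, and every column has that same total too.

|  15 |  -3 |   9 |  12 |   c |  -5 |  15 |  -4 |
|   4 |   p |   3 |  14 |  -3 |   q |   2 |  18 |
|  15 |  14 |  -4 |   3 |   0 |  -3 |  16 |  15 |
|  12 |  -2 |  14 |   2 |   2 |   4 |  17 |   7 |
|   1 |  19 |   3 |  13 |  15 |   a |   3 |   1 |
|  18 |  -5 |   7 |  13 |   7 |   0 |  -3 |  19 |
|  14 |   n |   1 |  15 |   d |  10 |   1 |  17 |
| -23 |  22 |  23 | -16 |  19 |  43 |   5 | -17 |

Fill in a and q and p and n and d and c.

a = 1, q = 6, p = 12, n = -1, d = -1, c = 17

Rows 3 and 4 both sum to 56, so that's the common total.
Row 1 has 15 − 3 + 9 + 12 − 5 + 15 − 4 = 39; the blank must be 56 − 39 = 17.
Column 5 has 17 − 3 + 0 + 2 + 15 + 7 + 19 = 57; the blank must be 56 − 57 = -1.
Row 7 has 14 + 1 + 15 − 1 + 10 + 1 + 17 = 57; the blank must be 56 − 57 = -1.
Column 2 has -3 + 14 − 2 + 19 − 5 − 1 + 22 = 44; the blank must be 56 − 44 = 12.
Row 2 has 4 + 12 + 3 + 14 − 3 + 2 + 18 = 50; the blank must be 56 − 50 = 6.
Row 5 has 1 + 19 + 3 + 13 + 15 + 3 + 1 = 55; the blank must be 56 − 55 = 1.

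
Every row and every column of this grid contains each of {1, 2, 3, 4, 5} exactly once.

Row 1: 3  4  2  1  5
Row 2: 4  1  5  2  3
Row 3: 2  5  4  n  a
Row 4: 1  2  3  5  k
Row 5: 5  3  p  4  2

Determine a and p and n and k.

a = 1, p = 1, n = 3, k = 4

Cell (3,4): column 4 already has {1, 2, 4, 5} → 3.
At (row 3, col 5): row 3 already has {2, 3, 4, 5}, so the value is 1.
For row 4, column 5: row 4 already has {1, 2, 3, 5}; that leaves 4.
At (row 5, col 3): row 5 already has {2, 3, 4, 5}, so the value is 1.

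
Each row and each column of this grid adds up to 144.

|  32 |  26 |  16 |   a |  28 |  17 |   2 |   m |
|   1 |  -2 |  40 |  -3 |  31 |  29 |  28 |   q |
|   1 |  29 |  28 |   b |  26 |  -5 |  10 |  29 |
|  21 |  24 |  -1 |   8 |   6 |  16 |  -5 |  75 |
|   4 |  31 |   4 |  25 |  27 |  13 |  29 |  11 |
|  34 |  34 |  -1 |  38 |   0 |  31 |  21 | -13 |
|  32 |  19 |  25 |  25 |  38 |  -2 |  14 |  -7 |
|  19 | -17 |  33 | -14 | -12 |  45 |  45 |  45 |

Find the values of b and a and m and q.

The known cells in row 3 total 118, leaving 144 − 118 = 26 for the blank.
The known cells in row 2 total 124, leaving 144 − 124 = 20 for the blank.
The known cells in column 8 total 160, leaving 144 − 160 = -16 for the blank.
The known cells in row 1 total 105, leaving 144 − 105 = 39 for the blank.

b = 26, a = 39, m = -16, q = 20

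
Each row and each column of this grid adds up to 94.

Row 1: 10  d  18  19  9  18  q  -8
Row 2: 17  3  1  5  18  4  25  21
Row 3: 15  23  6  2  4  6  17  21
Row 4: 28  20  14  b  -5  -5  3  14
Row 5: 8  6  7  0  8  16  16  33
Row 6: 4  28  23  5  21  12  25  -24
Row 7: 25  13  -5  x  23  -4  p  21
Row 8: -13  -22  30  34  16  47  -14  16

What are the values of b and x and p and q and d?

Column 2: 3 + 23 + 20 + 6 + 28 + 13 − 22 = 71, so its missing entry is 94 − 71 = 23.
Row 1: 10 + 23 + 18 + 19 + 9 + 18 − 8 = 89, so its missing entry is 94 − 89 = 5.
Row 4: 28 + 20 + 14 − 5 − 5 + 3 + 14 = 69, so its missing entry is 94 − 69 = 25.
Column 7: 5 + 25 + 17 + 3 + 16 + 25 − 14 = 77, so its missing entry is 94 − 77 = 17.
Row 7: 25 + 13 − 5 + 23 − 4 + 17 + 21 = 90, so its missing entry is 94 − 90 = 4.

b = 25, x = 4, p = 17, q = 5, d = 23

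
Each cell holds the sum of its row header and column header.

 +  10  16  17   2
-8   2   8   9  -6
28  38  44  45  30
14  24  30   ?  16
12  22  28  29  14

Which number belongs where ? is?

14 + 17 = 31.

31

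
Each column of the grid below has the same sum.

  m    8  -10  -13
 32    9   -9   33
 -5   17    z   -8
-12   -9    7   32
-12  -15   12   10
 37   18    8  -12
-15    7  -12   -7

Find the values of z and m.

z = 39, m = 10

The complete columns each total 35.
Column 3 is missing 35 − (-4) = 39 (since -10 − 9 + 7 + 12 + 8 − 12 = -4).
Column 1 is missing 35 − 25 = 10 (since 32 − 5 − 12 − 12 + 37 − 15 = 25).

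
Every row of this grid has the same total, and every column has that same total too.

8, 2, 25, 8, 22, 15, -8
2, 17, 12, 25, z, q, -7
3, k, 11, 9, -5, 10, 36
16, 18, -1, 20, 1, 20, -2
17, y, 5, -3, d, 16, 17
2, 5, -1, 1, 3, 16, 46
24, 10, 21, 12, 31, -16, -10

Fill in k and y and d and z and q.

Rows 1 and 4 both sum to 72, so that's the common total.
Row 3: 3 + 11 + 9 − 5 + 10 + 36 = 64, so its missing entry is 72 − 64 = 8.
Column 6: 15 + 10 + 20 + 16 + 16 − 16 = 61, so its missing entry is 72 − 61 = 11.
Row 2: 2 + 17 + 12 + 25 + 11 − 7 = 60, so its missing entry is 72 − 60 = 12.
Column 5: 22 + 12 − 5 + 1 + 3 + 31 = 64, so its missing entry is 72 − 64 = 8.
Row 5: 17 + 5 − 3 + 8 + 16 + 17 = 60, so its missing entry is 72 − 60 = 12.

k = 8, y = 12, d = 8, z = 12, q = 11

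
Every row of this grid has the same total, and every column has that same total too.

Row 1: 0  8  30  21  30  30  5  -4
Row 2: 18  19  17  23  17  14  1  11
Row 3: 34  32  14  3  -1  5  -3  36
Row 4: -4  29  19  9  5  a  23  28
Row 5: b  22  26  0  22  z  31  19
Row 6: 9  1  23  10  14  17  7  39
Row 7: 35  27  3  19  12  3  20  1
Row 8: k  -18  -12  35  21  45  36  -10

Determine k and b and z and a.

Rows 1 and 2 both sum to 120, so that's the common total.
Row 8: -18 − 12 + 35 + 21 + 45 + 36 − 10 = 97, so its missing entry is 120 − 97 = 23.
Column 1: 0 + 18 + 34 − 4 + 9 + 35 + 23 = 115, so its missing entry is 120 − 115 = 5.
Row 5: 5 + 22 + 26 + 0 + 22 + 31 + 19 = 125, so its missing entry is 120 − 125 = -5.
Row 4: -4 + 29 + 19 + 9 + 5 + 23 + 28 = 109, so its missing entry is 120 − 109 = 11.

k = 23, b = 5, z = -5, a = 11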